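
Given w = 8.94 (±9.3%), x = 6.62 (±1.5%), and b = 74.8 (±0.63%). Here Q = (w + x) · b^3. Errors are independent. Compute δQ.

3.71e+05

Let u = w + x = 15.6. δu = √(δw² + δx²) = √(0.691 + 0.00986) = 0.837, so δu/u = 0.0538.
Q is then a monomial in u, b:
δQ/Q = √((δu/u)² + (3·δb/b)²) = √(0.00290 + 0.000357) = 0.0570
Q = 6.51e+06, so δQ = 0.0570 × 6.51e+06 = 3.71e+05.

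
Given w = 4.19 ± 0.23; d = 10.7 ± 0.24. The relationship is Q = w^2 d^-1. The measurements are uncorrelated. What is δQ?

0.184

Relative error in a monomial: (δQ/Q)² = Σ (nᵢ · δxᵢ/xᵢ)².
  (2·δw/w)² = (2×0.0549)² = 0.0121;  (-1·δd/d)² = (-1×0.0224)² = 0.000503
δQ/Q = √(0.0126) = 0.112
Q = 1.64, so δQ = 0.112 × 1.64 = 0.184.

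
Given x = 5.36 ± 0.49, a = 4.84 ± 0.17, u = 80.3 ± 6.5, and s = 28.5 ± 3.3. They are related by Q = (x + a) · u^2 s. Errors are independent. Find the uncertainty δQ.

3.85e+05

Let w = x + a = 10.2. δw = √(δx² + δa²) = √(0.240 + 0.0289) = 0.519, so δw/w = 0.0508.
Q is then a monomial in w, u, s:
δQ/Q = √((δw/w)² + (2·δu/u)² + (1·δs/s)²) = √(0.00259 + 0.0262 + 0.0134) = 0.205
Q = 1.87e+06, so δQ = 0.205 × 1.87e+06 = 3.85e+05.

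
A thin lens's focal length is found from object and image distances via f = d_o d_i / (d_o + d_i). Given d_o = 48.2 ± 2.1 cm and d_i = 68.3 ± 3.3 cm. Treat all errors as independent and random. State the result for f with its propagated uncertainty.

28.3 ± 0.917 cm

∂f/∂d_o = (d_i/(d_o+d_i))² = 0.344;  ∂f/∂d_i = (d_o/(d_o+d_i))² = 0.171
δf = √((∂f/∂d_o · δd_o)² + (∂f/∂d_i · δd_i)²) = √(0.521 + 0.319) = 0.917 cm
f = 28.3 cm.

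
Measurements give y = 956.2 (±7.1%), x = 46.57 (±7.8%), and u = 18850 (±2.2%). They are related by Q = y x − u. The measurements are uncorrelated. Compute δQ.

4720

Let p = y·x = 44530. δp/p = √((1·δy/y)² + (1·δx/x)²) = √(0.00504 + 0.00608) = 0.105, so δp = 4700.
Q = p − u: δQ = √(δp² + δu²) = √(2.21e+07 + 1.72e+05) = 4720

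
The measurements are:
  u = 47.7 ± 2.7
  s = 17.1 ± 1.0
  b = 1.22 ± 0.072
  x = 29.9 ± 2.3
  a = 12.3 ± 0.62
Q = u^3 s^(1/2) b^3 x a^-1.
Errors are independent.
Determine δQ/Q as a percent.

Q is a product of powers, so relative uncertainties combine in quadrature:
  (3·δu/u)² = (3×0.0566)² = 0.0288;  (½·δs/s)² = (0.5×0.0585)² = 0.000855;  (3·δb/b)² = (3×0.0590)² = 0.0313;  (1·δx/x)² = (1×0.0769)² = 0.00592;  (-1·δa/a)² = (-1×0.0504)² = 0.00254
δQ/Q = √(0.0695) = 0.264

26.4%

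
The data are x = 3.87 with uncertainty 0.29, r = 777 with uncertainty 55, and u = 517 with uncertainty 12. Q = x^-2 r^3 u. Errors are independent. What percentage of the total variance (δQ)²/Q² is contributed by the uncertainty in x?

33.0%

(δQ/Q)² = (-2·δx/x)² + (3·δr/r)² + (1·δu/u)²
  x term: (-2×0.0749)² = 0.0225
  r term: (3×0.0708)² = 0.0451
  u term: (1×0.0232)² = 0.000539
Total = 0.0681. Share from x = 0.0225/0.0681 = 0.330.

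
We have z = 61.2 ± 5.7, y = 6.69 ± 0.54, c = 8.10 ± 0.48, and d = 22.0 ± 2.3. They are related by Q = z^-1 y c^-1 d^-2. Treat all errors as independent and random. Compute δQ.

Relative error in a monomial: (δQ/Q)² = Σ (nᵢ · δxᵢ/xᵢ)².
  (-1·δz/z)² = (-1×0.0931)² = 0.00867;  (1·δy/y)² = (1×0.0807)² = 0.00652;  (-1·δc/c)² = (-1×0.0593)² = 0.00351;  (-2·δd/d)² = (-2×0.105)² = 0.0437
δQ/Q = √(0.0624) = 0.250
Q = 2.79e-05, so δQ = 0.250 × 2.79e-05 = 6.97e-06.

6.97e-06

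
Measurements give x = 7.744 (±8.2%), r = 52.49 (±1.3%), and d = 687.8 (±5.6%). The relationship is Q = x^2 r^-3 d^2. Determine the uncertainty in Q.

Each factor contributes (exponent × relative error)² to (δQ/Q)²:
  (2·δx/x)² = (2×0.0820)² = 0.0269;  (-3·δr/r)² = (-3×0.0130)² = 0.00152;  (2·δd/d)² = (2×0.0560)² = 0.0125
δQ/Q = √(0.0410) = 0.202
Q = 196.2, so δQ = 0.202 × 196.2 = 39.7.

39.7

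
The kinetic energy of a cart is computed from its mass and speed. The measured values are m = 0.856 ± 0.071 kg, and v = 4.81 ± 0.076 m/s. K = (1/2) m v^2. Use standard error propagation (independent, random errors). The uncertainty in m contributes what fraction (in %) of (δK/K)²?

(δK/K)² = (1·δm/m)² + (2·δv/v)²
  m term: (1×0.0829)² = 0.00688
  v term: (2×0.0158)² = 0.000999
Total = 0.00788. Share from m = 0.00688/0.00788 = 0.873.

87.3%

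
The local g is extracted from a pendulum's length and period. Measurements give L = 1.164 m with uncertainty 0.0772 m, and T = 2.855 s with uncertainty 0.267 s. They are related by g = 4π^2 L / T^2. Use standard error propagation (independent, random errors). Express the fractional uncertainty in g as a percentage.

19.8%

Since g is a product/quotient, work with relative uncertainties:
  (1·δL/L)² = (1×0.0663)² = 0.00440;  (-2·δT/T)² = (-2×0.0935)² = 0.0350
δg/g = √(0.0394) = 0.198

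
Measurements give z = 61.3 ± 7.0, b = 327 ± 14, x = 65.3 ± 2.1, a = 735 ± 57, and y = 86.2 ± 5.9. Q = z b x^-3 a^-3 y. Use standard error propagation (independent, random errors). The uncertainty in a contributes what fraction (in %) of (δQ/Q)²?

(δQ/Q)² = (1·δz/z)² + (1·δb/b)² + (-3·δx/x)² + (-3·δa/a)² + (1·δy/y)²
  z term: (1×0.114)² = 0.0130
  b term: (1×0.0428)² = 0.00183
  x term: (-3×0.0322)² = 0.00931
  a term: (-3×0.0776)² = 0.0541
  y term: (1×0.0684)² = 0.00468
Total = 0.0830. Share from a = 0.0541/0.0830 = 0.652.

65.2%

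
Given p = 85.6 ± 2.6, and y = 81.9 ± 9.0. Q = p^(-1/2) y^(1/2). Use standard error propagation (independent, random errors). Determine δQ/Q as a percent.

5.70%

Each factor contributes (exponent × relative error)² to (δQ/Q)²:
  (−½·δp/p)² = (-0.5×0.0304)² = 0.000231;  (½·δy/y)² = (0.5×0.110)² = 0.00302
δQ/Q = √(0.00325) = 0.0570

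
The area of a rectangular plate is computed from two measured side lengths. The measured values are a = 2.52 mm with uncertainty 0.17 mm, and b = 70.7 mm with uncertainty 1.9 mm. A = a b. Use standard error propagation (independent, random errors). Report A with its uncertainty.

178 ± 12.9 mm^2

Products/powers → add relative errors in quadrature, weighted by exponent:
  (1·δa/a)² = (1×0.0675)² = 0.00455;  (1·δb/b)² = (1×0.0269)² = 0.000722
δA/A = √(0.00527) = 0.0726
A = 178 mm^2, so δA = 0.0726 × 178 = 12.9 mm^2.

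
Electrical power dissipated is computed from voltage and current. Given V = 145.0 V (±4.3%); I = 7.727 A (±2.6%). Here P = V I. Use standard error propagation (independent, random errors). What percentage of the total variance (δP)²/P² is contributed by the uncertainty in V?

73.2%

(δP/P)² = (1·δV/V)² + (1·δI/I)²
  V term: (1×0.0430)² = 0.00185
  I term: (1×0.0260)² = 0.000676
Total = 0.00252. Share from V = 0.00185/0.00252 = 0.732.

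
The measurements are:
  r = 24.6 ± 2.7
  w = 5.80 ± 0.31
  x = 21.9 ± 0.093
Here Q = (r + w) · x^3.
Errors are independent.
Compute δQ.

Let u = r + w = 30.4. δu = √(δr² + δw²) = √(7.29 + 0.0961) = 2.72, so δu/u = 0.0894.
Q is then a monomial in u, x:
δQ/Q = √((δu/u)² + (3·δx/x)²) = √(0.00799 + 0.000162) = 0.0903
Q = 3.19e+05, so δQ = 0.0903 × 3.19e+05 = 28800.

28800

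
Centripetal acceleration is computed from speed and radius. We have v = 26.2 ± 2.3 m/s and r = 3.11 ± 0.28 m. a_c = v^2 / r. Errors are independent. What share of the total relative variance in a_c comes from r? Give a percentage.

20.8%

(δa_c/a_c)² = (2·δv/v)² + (-1·δr/r)²
  v term: (2×0.0878)² = 0.0308
  r term: (-1×0.0900)² = 0.00811
Total = 0.0389. Share from r = 0.00811/0.0389 = 0.208.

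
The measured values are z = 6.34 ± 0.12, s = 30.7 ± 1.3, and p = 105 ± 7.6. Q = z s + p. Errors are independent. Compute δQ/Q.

Let w = z·s = 195. δw/w = √((1·δz/z)² + (1·δs/s)²) = √(0.000358 + 0.00179) = 0.0464, so δw = 9.03.
Q = w + p: δQ = √(δw² + δp²) = √(81.5 + 57.8) = 11.8
Q = 300, so δQ/Q = 11.8/300 = 0.0394.

0.0394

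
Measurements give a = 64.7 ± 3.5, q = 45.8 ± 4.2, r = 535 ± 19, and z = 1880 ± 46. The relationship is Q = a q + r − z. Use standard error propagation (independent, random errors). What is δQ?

319

Let p = a·q = 2960. δp/p = √((1·δa/a)² + (1·δq/q)²) = √(0.00293 + 0.00841) = 0.106, so δp = 315.
Q = p + r − z: δQ = √(δp² + δr² + δz²) = √(99500 + 361 + 2120) = 319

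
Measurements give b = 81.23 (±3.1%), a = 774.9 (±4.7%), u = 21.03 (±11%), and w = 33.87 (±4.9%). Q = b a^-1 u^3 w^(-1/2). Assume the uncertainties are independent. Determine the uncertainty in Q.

For a monomial Q ∝ b, a^-1, u^3, w^(-1/2), fractional errors add in quadrature:
  (1·δb/b)² = (1×0.0310)² = 0.000961;  (-1·δa/a)² = (-1×0.0470)² = 0.00221;  (3·δu/u)² = (3×0.110)² = 0.109;  (−½·δw/w)² = (-0.5×0.0490)² = 0.000600
δQ/Q = √(0.113) = 0.336
Q = 167.5, so δQ = 0.336 × 167.5 = 56.2.

56.2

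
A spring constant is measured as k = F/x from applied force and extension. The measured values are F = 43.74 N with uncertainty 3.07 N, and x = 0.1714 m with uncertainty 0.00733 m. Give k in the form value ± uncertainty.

Products/powers → add relative errors in quadrature, weighted by exponent:
  (1·δF/F)² = (1×0.0702)² = 0.00493;  (-1·δx/x)² = (-1×0.0428)² = 0.00183
δk/k = √(0.00676) = 0.0822
k = 255.2 N/m, so δk = 0.0822 × 255.2 = 21.0 N/m.

255.2 ± 21.0 N/m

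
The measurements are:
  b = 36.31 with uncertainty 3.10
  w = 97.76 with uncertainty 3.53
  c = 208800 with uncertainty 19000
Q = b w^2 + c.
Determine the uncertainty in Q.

43200

Let p = b·w^2 = 347000. δp/p = √((1·δb/b)² + (2·δw/w)²) = √(0.00729 + 0.00522) = 0.112, so δp = 38800.
Q = p + c: δQ = √(δp² + δc²) = √(1.51e+09 + 3.61e+08) = 43200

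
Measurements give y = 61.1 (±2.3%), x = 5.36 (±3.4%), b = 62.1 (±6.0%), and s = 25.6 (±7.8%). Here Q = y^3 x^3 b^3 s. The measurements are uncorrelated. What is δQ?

Since Q is a product/quotient, work with relative uncertainties:
  (3·δy/y)² = (3×0.0230)² = 0.00476;  (3·δx/x)² = (3×0.0340)² = 0.0104;  (3·δb/b)² = (3×0.0600)² = 0.0324;  (1·δs/s)² = (1×0.0780)² = 0.00608
δQ/Q = √(0.0536) = 0.232
Q = 2.15e+14, so δQ = 0.232 × 2.15e+14 = 4.99e+13.

4.99e+13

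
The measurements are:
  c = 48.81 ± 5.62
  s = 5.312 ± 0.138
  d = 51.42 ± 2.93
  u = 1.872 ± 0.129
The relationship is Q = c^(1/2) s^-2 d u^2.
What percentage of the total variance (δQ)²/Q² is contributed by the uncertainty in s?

(δQ/Q)² = (½·δc/c)² + (-2·δs/s)² + (1·δd/d)² + (2·δu/u)²
  c term: (0.5×0.115)² = 0.00331
  s term: (-2×0.0260)² = 0.00270
  d term: (1×0.0570)² = 0.00325
  u term: (2×0.0689)² = 0.0190
Total = 0.0283. Share from s = 0.00270/0.0283 = 0.0955.

9.55%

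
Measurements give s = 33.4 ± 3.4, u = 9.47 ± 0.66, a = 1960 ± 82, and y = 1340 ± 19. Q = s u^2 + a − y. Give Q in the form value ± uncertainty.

3620 ± 524

Let p = s·u^2 = 3000. δp/p = √((1·δs/s)² + (2·δu/u)²) = √(0.0104 + 0.0194) = 0.173, so δp = 517.
Q = p + a − y: δQ = √(δp² + δa² + δy²) = √(2.67e+05 + 6720 + 361) = 524
Q = 3620.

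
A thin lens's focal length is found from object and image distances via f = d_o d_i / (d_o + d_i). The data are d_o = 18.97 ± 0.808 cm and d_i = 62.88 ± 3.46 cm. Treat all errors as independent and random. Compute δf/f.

0.0351

∂f/∂d_o = (d_i/(d_o+d_i))² = 0.590;  ∂f/∂d_i = (d_o/(d_o+d_i))² = 0.0537
δf = √((∂f/∂d_o · δd_o)² + (∂f/∂d_i · δd_i)²) = √(0.227 + 0.0345) = 0.512 cm
f = 14.57 cm, so δf/f = 0.512/14.57 = 0.0351.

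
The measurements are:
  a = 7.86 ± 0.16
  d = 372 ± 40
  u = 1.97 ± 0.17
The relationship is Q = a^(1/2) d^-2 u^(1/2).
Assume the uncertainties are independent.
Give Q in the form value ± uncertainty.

(2.84 ± 0.624) × 10^-5

Each factor contributes (exponent × relative error)² to (δQ/Q)²:
  (½·δa/a)² = (0.5×0.0204)² = 0.000104;  (-2·δd/d)² = (-2×0.108)² = 0.0462;  (½·δu/u)² = (0.5×0.0863)² = 0.00186
δQ/Q = √(0.0482) = 0.220
Q = 2.84e-05, so δQ = 0.220 × 2.84e-05 = 6.24e-06.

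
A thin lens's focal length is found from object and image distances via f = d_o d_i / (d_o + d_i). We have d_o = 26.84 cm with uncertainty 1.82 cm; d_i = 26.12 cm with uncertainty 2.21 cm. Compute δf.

∂f/∂d_o = (d_i/(d_o+d_i))² = 0.243;  ∂f/∂d_i = (d_o/(d_o+d_i))² = 0.257
δf = √((∂f/∂d_o · δd_o)² + (∂f/∂d_i · δd_i)²) = √(0.196 + 0.322) = 0.720 cm

0.720 cm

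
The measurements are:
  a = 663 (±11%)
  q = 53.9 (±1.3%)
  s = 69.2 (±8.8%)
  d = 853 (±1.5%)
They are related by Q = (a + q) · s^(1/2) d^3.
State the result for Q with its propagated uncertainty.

Let u = a + q = 717. δu = √(δa² + δq²) = √(5320 + 0.491) = 72.9, so δu/u = 0.102.
Q is then a monomial in u, s, d:
δQ/Q = √((δu/u)² + (½·δs/s)² + (3·δd/d)²) = √(0.0103 + 0.00194 + 0.00202) = 0.120
Q = 3.7e+12, so δQ = 0.120 × 3.7e+12 = 4.43e+11.

(3.70 ± 0.443) × 10^12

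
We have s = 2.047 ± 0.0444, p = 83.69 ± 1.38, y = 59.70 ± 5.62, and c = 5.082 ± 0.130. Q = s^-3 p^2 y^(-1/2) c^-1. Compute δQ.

1.88

Products/powers → add relative errors in quadrature, weighted by exponent:
  (-3·δs/s)² = (-3×0.0217)² = 0.00423;  (2·δp/p)² = (2×0.0165)² = 0.00109;  (−½·δy/y)² = (-0.5×0.0941)² = 0.00222;  (-1·δc/c)² = (-1×0.0256)² = 0.000654
δQ/Q = √(0.00819) = 0.0905
Q = 20.80, so δQ = 0.0905 × 20.80 = 1.88.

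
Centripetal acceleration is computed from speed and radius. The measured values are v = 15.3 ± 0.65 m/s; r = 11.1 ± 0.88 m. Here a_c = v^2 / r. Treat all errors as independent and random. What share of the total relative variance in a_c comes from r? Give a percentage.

(δa_c/a_c)² = (2·δv/v)² + (-1·δr/r)²
  v term: (2×0.0425)² = 0.00722
  r term: (-1×0.0793)² = 0.00629
Total = 0.0135. Share from r = 0.00629/0.0135 = 0.465.

46.5%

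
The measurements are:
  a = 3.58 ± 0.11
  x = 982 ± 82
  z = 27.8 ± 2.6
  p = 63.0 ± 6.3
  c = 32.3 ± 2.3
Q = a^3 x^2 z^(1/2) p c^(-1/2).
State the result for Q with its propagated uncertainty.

(2.59 ± 0.577) × 10^9

Q is a product of powers, so relative uncertainties combine in quadrature:
  (3·δa/a)² = (3×0.0307)² = 0.00850;  (2·δx/x)² = (2×0.0835)² = 0.0279;  (½·δz/z)² = (0.5×0.0935)² = 0.00219;  (1·δp/p)² = (1×0.100)² = 0.0100;  (−½·δc/c)² = (-0.5×0.0712)² = 0.00127
δQ/Q = √(0.0498) = 0.223
Q = 2.59e+09, so δQ = 0.223 × 2.59e+09 = 5.77e+08.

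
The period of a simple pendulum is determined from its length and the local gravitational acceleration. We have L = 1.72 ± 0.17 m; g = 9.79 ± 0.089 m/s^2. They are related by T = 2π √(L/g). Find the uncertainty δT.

Each factor contributes (exponent × relative error)² to (δT/T)²:
  (½·δL/L)² = (0.5×0.0988)² = 0.00244;  (−½·δg/g)² = (-0.5×0.00909)² = 2.07e-05
δT/T = √(0.00246) = 0.0496
T = 2.63 s, so δT = 0.0496 × 2.63 = 0.131 s.

0.131 s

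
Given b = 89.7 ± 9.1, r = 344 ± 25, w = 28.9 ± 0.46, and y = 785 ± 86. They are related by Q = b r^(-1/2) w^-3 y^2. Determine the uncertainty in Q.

30.7

Each factor contributes (exponent × relative error)² to (δQ/Q)²:
  (1·δb/b)² = (1×0.101)² = 0.0103;  (−½·δr/r)² = (-0.5×0.0727)² = 0.00132;  (-3·δw/w)² = (-3×0.0159)² = 0.00228;  (2·δy/y)² = (2×0.110)² = 0.0480
δQ/Q = √(0.0619) = 0.249
Q = 123, so δQ = 0.249 × 123 = 30.7.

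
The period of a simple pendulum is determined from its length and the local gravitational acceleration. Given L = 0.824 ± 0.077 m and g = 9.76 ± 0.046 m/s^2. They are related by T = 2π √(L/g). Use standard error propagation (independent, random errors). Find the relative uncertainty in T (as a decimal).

0.0468

T is a product of powers, so relative uncertainties combine in quadrature:
  (½·δL/L)² = (0.5×0.0934)² = 0.00218;  (−½·δg/g)² = (-0.5×0.00471)² = 5.55e-06
δT/T = √(0.00219) = 0.0468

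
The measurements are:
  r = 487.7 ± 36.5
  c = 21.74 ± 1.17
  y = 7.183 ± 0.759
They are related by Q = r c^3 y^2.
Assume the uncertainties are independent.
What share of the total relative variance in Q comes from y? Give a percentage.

(δQ/Q)² = (1·δr/r)² + (3·δc/c)² + (2·δy/y)²
  r term: (1×0.0748)² = 0.00560
  c term: (3×0.0538)² = 0.0261
  y term: (2×0.106)² = 0.0447
Total = 0.0763. Share from y = 0.0447/0.0763 = 0.585.

58.5%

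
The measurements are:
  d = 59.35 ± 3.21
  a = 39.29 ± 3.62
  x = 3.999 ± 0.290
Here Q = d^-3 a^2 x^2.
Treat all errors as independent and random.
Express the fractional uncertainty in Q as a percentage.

Q is a product of powers, so relative uncertainties combine in quadrature:
  (-3·δd/d)² = (-3×0.0541)² = 0.0263;  (2·δa/a)² = (2×0.0921)² = 0.0340;  (2·δx/x)² = (2×0.0725)² = 0.0210
δQ/Q = √(0.0813) = 0.285

28.5%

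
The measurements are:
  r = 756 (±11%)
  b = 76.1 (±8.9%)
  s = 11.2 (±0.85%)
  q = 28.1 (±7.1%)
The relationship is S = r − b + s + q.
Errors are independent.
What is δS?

83.5

Sums and differences: (δS)² = Σ (cᵢ δxᵢ)².
  (δr)² = 6920;  (δb)² = 45.9;  (δs)² = 0.00906;  (δq)² = 3.98
δS = √(6970) = 83.5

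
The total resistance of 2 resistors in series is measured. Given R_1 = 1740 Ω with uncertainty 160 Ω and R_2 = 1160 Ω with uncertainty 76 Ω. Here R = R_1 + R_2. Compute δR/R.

Each term contributes (cᵢ δxᵢ)² to (δR)²:
  (δR_1)² = 25600;  (δR_2)² = 5780
δR = √(31400) = 177 Ω
R = 2900 Ω, so δR/R = 177/2900 = 0.0611.

0.0611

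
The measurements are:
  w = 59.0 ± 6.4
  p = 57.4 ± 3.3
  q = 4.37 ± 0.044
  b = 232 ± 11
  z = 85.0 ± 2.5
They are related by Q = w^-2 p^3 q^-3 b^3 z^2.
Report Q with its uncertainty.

Relative error in a monomial: (δQ/Q)² = Σ (nᵢ · δxᵢ/xᵢ)².
  (-2·δw/w)² = (-2×0.108)² = 0.0471;  (3·δp/p)² = (3×0.0575)² = 0.0297;  (-3·δq/q)² = (-3×0.0101)² = 0.000912;  (3·δb/b)² = (3×0.0474)² = 0.0202;  (2·δz/z)² = (2×0.0294)² = 0.00346
δQ/Q = √(0.101) = 0.318
Q = 5.87e+10, so δQ = 0.318 × 5.87e+10 = 1.87e+10.

(5.87 ± 1.87) × 10^10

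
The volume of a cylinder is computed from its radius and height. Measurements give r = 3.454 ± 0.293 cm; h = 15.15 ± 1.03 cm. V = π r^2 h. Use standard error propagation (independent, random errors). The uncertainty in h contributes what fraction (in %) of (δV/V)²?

13.8%

(δV/V)² = (2·δr/r)² + (1·δh/h)²
  r term: (2×0.0848)² = 0.0288
  h term: (1×0.0680)² = 0.00462
Total = 0.0334. Share from h = 0.00462/0.0334 = 0.138.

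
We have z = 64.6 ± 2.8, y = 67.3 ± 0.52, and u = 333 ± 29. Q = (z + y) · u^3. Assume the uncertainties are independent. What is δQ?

1.28e+09

Let w = z + y = 132. δw = √(δz² + δy²) = √(7.84 + 0.270) = 2.85, so δw/w = 0.0216.
Q is then a monomial in w, u:
δQ/Q = √((δw/w)² + (3·δu/u)²) = √(0.000466 + 0.0683) = 0.262
Q = 4.87e+09, so δQ = 0.262 × 4.87e+09 = 1.28e+09.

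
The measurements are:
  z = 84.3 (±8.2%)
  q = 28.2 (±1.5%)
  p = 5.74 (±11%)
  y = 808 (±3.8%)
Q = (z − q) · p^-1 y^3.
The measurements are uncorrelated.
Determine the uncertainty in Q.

1.04e+09

Let u = z − q = 56.1. δu = √(δz² + δq²) = √(47.8 + 0.179) = 6.93, so δu/u = 0.123.
Q is then a monomial in u, p, y:
δQ/Q = √((δu/u)² + (-1·δp/p)² + (3·δy/y)²) = √(0.0152 + 0.0121 + 0.0130) = 0.201
Q = 5.16e+09, so δQ = 0.201 × 5.16e+09 = 1.04e+09.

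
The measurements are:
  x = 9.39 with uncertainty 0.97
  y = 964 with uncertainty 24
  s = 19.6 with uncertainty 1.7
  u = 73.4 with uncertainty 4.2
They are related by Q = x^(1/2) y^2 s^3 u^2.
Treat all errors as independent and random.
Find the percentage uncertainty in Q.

29.3%

Relative error in a monomial: (δQ/Q)² = Σ (nᵢ · δxᵢ/xᵢ)².
  (½·δx/x)² = (0.5×0.103)² = 0.00267;  (2·δy/y)² = (2×0.0249)² = 0.00248;  (3·δs/s)² = (3×0.0867)² = 0.0677;  (2·δu/u)² = (2×0.0572)² = 0.0131
δQ/Q = √(0.0860) = 0.293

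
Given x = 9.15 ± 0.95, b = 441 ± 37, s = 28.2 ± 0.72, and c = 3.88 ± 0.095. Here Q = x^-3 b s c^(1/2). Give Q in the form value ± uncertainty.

32.0 ± 10.4

Q is a product of powers, so relative uncertainties combine in quadrature:
  (-3·δx/x)² = (-3×0.104)² = 0.0970;  (1·δb/b)² = (1×0.0839)² = 0.00704;  (1·δs/s)² = (1×0.0255)² = 0.000652;  (½·δc/c)² = (0.5×0.0245)² = 0.000150
δQ/Q = √(0.105) = 0.324
Q = 32.0, so δQ = 0.324 × 32.0 = 10.4.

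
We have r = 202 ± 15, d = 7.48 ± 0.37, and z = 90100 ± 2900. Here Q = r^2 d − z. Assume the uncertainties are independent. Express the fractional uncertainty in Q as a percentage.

22.3%

Let p = r^2·d = 3.05e+05. δp/p = √((2·δr/r)² + (1·δd/d)²) = √(0.0221 + 0.00245) = 0.157, so δp = 47800.
Q = p − z: δQ = √(δp² + δz²) = √(2.28e+09 + 8.41e+06) = 47900
Q = 2.15e+05, so δQ/Q = 47900/2.15e+05 = 0.223.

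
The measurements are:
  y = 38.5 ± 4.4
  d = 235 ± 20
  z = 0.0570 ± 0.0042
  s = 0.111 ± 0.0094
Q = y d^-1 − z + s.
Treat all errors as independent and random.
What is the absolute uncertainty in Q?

Let p = y·d^-1 = 0.164. δp/p = √((1·δy/y)² + (-1·δd/d)²) = √(0.0131 + 0.00724) = 0.142, so δp = 0.0233.
Q = p − z + s: δQ = √(δp² + δz² + δs²) = √(0.000545 + 1.76e-05 + 8.84e-05) = 0.0255

0.0255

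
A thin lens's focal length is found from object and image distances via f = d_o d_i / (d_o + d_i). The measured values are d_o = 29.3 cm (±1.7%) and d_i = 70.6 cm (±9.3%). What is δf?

∂f/∂d_o = (d_i/(d_o+d_i))² = 0.499;  ∂f/∂d_i = (d_o/(d_o+d_i))² = 0.0860
δf = √((∂f/∂d_o · δd_o)² + (∂f/∂d_i · δd_i)²) = √(0.0619 + 0.319) = 0.617 cm

0.617 cm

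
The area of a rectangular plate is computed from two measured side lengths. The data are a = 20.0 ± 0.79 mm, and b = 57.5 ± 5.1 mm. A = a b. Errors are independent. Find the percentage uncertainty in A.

Relative error in a monomial: (δA/A)² = Σ (nᵢ · δxᵢ/xᵢ)².
  (1·δa/a)² = (1×0.0395)² = 0.00156;  (1·δb/b)² = (1×0.0887)² = 0.00787
δA/A = √(0.00943) = 0.0971

9.71%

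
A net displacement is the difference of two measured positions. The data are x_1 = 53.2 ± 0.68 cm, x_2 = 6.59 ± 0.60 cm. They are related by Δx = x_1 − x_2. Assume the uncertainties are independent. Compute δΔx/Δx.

0.0195

Each term contributes (cᵢ δxᵢ)² to (δΔx)²:
  (δx_1)² = 0.462;  (δx_2)² = 0.360
δΔx = √(0.822) = 0.907 cm
Δx = 46.6 cm, so δΔx/Δx = 0.907/46.6 = 0.0195.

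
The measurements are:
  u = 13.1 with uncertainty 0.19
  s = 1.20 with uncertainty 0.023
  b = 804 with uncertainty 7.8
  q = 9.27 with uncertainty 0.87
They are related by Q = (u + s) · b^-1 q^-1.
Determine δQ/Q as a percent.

9.53%

Let w = u + s = 14.3. δw = √(δu² + δs²) = √(0.0361 + 0.000529) = 0.191, so δw/w = 0.0134.
Q is then a monomial in w, b, q:
δQ/Q = √((δw/w)² + (-1·δb/b)² + (-1·δq/q)²) = √(0.000179 + 9.41e-05 + 0.00881) = 0.0953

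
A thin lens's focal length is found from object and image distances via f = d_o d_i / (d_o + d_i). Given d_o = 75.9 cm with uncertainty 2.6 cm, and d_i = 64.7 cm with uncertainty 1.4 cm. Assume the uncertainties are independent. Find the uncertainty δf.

0.685 cm

∂f/∂d_o = (d_i/(d_o+d_i))² = 0.212;  ∂f/∂d_i = (d_o/(d_o+d_i))² = 0.291
δf = √((∂f/∂d_o · δd_o)² + (∂f/∂d_i · δd_i)²) = √(0.303 + 0.166) = 0.685 cm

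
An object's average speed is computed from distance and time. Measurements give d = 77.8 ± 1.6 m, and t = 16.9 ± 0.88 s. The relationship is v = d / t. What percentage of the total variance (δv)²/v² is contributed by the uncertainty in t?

(δv/v)² = (1·δd/d)² + (-1·δt/t)²
  d term: (1×0.0206)² = 0.000423
  t term: (-1×0.0521)² = 0.00271
Total = 0.00313. Share from t = 0.00271/0.00313 = 0.865.

86.5%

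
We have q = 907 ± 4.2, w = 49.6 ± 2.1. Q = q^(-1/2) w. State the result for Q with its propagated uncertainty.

1.65 ± 0.0698

Q is a product of powers, so relative uncertainties combine in quadrature:
  (−½·δq/q)² = (-0.5×0.00463)² = 5.36e-06;  (1·δw/w)² = (1×0.0423)² = 0.00179
δQ/Q = √(0.00180) = 0.0424
Q = 1.65, so δQ = 0.0424 × 1.65 = 0.0698.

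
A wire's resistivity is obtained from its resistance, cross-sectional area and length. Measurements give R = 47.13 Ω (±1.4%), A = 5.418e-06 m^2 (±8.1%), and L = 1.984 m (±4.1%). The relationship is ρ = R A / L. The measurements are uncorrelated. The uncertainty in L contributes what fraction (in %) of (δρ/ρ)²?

(δρ/ρ)² = (1·δR/R)² + (1·δA/A)² + (-1·δL/L)²
  R term: (1×0.0140)² = 0.000196
  A term: (1×0.0810)² = 0.00656
  L term: (-1×0.0410)² = 0.00168
Total = 0.00844. Share from L = 0.00168/0.00844 = 0.199.

19.9%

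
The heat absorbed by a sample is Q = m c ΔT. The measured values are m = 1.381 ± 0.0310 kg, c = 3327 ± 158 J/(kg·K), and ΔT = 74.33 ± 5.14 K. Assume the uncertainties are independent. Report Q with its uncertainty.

For a monomial Q ∝ m, c, ΔT, fractional errors add in quadrature:
  (1·δm/m)² = (1×0.0224)² = 0.000504;  (1·δc/c)² = (1×0.0475)² = 0.00226;  (1·δΔT/ΔT)² = (1×0.0692)² = 0.00478
δQ/Q = √(0.00754) = 0.0868
Q = 341500 J, so δQ = 0.0868 × 341500 = 29700 J.

341500 ± 29700 J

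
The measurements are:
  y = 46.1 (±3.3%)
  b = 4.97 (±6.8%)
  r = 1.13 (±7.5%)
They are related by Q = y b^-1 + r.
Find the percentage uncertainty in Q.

Let p = y·b^-1 = 9.28. δp/p = √((1·δy/y)² + (-1·δb/b)²) = √(0.00109 + 0.00462) = 0.0756, so δp = 0.701.
Q = p + r: δQ = √(δp² + δr²) = √(0.492 + 0.00718) = 0.706
Q = 10.4, so δQ/Q = 0.706/10.4 = 0.0679.

6.79%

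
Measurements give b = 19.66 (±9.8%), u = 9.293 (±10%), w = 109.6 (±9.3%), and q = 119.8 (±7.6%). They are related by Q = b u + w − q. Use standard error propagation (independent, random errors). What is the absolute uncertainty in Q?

29.0

Let p = b·u = 182.7. δp/p = √((1·δb/b)² + (1·δu/u)²) = √(0.00960 + 0.0100) = 0.140, so δp = 25.6.
Q = p + w − q: δQ = √(δp² + δw² + δq²) = √(654 + 104 + 82.9) = 29.0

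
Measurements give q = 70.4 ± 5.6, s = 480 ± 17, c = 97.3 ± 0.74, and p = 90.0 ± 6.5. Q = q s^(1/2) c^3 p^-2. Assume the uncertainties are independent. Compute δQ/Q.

0.167

Each factor contributes (exponent × relative error)² to (δQ/Q)²:
  (1·δq/q)² = (1×0.0795)² = 0.00633;  (½·δs/s)² = (0.5×0.0354)² = 0.000314;  (3·δc/c)² = (3×0.00761)² = 0.000521;  (-2·δp/p)² = (-2×0.0722)² = 0.0209
δQ/Q = √(0.0280) = 0.167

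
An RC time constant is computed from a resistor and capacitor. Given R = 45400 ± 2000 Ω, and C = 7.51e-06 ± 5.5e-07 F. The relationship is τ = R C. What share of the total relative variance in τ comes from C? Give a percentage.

(δτ/τ)² = (1·δR/R)² + (1·δC/C)²
  R term: (1×0.0441)² = 0.00194
  C term: (1×0.0732)² = 0.00536
Total = 0.00730. Share from C = 0.00536/0.00730 = 0.734.

73.4%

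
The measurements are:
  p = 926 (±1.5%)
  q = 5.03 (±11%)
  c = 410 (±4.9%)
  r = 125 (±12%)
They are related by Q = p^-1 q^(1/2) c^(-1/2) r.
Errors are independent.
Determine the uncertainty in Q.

0.00202

Since Q is a product/quotient, work with relative uncertainties:
  (-1·δp/p)² = (-1×0.0150)² = 0.000225;  (½·δq/q)² = (0.5×0.110)² = 0.00302;  (−½·δc/c)² = (-0.5×0.0490)² = 0.000600;  (1·δr/r)² = (1×0.120)² = 0.0144
δQ/Q = √(0.0183) = 0.135
Q = 0.0150, so δQ = 0.135 × 0.0150 = 0.00202.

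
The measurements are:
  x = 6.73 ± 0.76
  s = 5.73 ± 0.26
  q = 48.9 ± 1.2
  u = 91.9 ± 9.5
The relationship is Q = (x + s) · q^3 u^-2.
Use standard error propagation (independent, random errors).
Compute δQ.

39.5

Let w = x + s = 12.5. δw = √(δx² + δs²) = √(0.578 + 0.0676) = 0.803, so δw/w = 0.0645.
Q is then a monomial in w, q, u:
δQ/Q = √((δw/w)² + (3·δq/q)² + (-2·δu/u)²) = √(0.00416 + 0.00542 + 0.0427) = 0.229
Q = 173, so δQ = 0.229 × 173 = 39.5.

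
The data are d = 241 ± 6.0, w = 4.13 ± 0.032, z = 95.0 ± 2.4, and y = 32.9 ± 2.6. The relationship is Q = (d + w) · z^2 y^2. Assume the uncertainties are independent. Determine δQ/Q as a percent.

16.8%

Let u = d + w = 245. δu = √(δd² + δw²) = √(36.0 + 0.00102) = 6.00, so δu/u = 0.0245.
Q is then a monomial in u, z, y:
δQ/Q = √((δu/u)² + (2·δz/z)² + (2·δy/y)²) = √(0.000599 + 0.00255 + 0.0250) = 0.168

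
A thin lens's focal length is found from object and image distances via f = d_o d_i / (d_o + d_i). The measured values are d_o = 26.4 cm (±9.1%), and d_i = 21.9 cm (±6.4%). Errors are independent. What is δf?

∂f/∂d_o = (d_i/(d_o+d_i))² = 0.206;  ∂f/∂d_i = (d_o/(d_o+d_i))² = 0.299
δf = √((∂f/∂d_o · δd_o)² + (∂f/∂d_i · δd_i)²) = √(0.244 + 0.175) = 0.648 cm

0.648 cm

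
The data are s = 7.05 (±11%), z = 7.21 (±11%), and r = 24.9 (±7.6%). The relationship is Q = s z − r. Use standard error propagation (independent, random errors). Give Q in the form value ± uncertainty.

Let p = s·z = 50.8. δp/p = √((1·δs/s)² + (1·δz/z)²) = √(0.0121 + 0.0121) = 0.156, so δp = 7.91.
Q = p − r: δQ = √(δp² + δr²) = √(62.5 + 3.58) = 8.13
Q = 25.9.

25.9 ± 8.13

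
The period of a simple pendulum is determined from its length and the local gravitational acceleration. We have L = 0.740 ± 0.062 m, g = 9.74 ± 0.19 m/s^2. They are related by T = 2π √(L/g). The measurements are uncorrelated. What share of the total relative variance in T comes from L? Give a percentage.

94.9%

(δT/T)² = (½·δL/L)² + (−½·δg/g)²
  L term: (0.5×0.0838)² = 0.00175
  g term: (-0.5×0.0195)² = 9.51e-05
Total = 0.00185. Share from L = 0.00175/0.00185 = 0.949.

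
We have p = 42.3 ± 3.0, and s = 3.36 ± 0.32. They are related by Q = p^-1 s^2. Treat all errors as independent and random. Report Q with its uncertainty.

0.267 ± 0.0542

Since Q is a product/quotient, work with relative uncertainties:
  (-1·δp/p)² = (-1×0.0709)² = 0.00503;  (2·δs/s)² = (2×0.0952)² = 0.0363
δQ/Q = √(0.0413) = 0.203
Q = 0.267, so δQ = 0.203 × 0.267 = 0.0542.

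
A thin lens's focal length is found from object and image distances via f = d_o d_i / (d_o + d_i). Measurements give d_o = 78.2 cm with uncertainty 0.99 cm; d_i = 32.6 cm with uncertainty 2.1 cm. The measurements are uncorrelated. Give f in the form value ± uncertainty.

23.0 ± 1.05 cm

∂f/∂d_o = (d_i/(d_o+d_i))² = 0.0866;  ∂f/∂d_i = (d_o/(d_o+d_i))² = 0.498
δf = √((∂f/∂d_o · δd_o)² + (∂f/∂d_i · δd_i)²) = √(0.00734 + 1.09) = 1.05 cm
f = 23.0 cm.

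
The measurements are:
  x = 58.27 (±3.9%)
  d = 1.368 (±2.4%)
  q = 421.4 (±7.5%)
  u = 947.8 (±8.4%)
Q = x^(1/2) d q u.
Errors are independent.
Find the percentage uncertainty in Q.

For a monomial Q ∝ x^(1/2), d, q, u, fractional errors add in quadrature:
  (½·δx/x)² = (0.5×0.0390)² = 0.000380;  (1·δd/d)² = (1×0.0240)² = 0.000576;  (1·δq/q)² = (1×0.0750)² = 0.00562;  (1·δu/u)² = (1×0.0840)² = 0.00706
δQ/Q = √(0.0136) = 0.117

11.7%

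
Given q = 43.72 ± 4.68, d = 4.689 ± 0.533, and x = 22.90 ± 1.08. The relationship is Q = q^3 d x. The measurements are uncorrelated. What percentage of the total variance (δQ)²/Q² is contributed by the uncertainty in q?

87.2%

(δQ/Q)² = (3·δq/q)² + (1·δd/d)² + (1·δx/x)²
  q term: (3×0.107)² = 0.103
  d term: (1×0.114)² = 0.0129
  x term: (1×0.0472)² = 0.00222
Total = 0.118. Share from q = 0.103/0.118 = 0.872.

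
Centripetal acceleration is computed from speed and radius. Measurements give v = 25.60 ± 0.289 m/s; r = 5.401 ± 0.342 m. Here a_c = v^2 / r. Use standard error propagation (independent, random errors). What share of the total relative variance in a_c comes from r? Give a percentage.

(δa_c/a_c)² = (2·δv/v)² + (-1·δr/r)²
  v term: (2×0.0113)² = 0.000510
  r term: (-1×0.0633)² = 0.00401
Total = 0.00452. Share from r = 0.00401/0.00452 = 0.887.

88.7%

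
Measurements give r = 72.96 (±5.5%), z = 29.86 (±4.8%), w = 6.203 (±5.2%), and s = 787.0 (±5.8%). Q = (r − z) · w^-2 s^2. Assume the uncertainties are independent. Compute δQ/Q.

Let u = r − z = 43.10. δu = √(δr² + δz²) = √(16.1 + 2.05) = 4.26, so δu/u = 0.0989.
Q is then a monomial in u, w, s:
δQ/Q = √((δu/u)² + (-2·δw/w)² + (2·δs/s)²) = √(0.00977 + 0.0108 + 0.0135) = 0.185

0.185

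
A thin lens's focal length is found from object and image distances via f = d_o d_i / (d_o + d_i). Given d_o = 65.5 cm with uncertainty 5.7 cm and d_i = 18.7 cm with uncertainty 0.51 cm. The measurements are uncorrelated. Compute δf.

∂f/∂d_o = (d_i/(d_o+d_i))² = 0.0493;  ∂f/∂d_i = (d_o/(d_o+d_i))² = 0.605
δf = √((∂f/∂d_o · δd_o)² + (∂f/∂d_i · δd_i)²) = √(0.0790 + 0.0952) = 0.417 cm

0.417 cm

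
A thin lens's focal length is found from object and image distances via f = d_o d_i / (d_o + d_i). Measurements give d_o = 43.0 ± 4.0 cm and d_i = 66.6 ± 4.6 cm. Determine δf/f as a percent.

6.27%

∂f/∂d_o = (d_i/(d_o+d_i))² = 0.369;  ∂f/∂d_i = (d_o/(d_o+d_i))² = 0.154
δf = √((∂f/∂d_o · δd_o)² + (∂f/∂d_i · δd_i)²) = √(2.18 + 0.501) = 1.64 cm
f = 26.1 cm, so δf/f = 1.64/26.1 = 0.0627.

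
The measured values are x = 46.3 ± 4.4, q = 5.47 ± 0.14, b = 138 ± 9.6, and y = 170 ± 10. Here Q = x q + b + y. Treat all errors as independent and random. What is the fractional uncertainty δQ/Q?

Let p = x·q = 253. δp/p = √((1·δx/x)² + (1·δq/q)²) = √(0.00903 + 0.000655) = 0.0984, so δp = 24.9.
Q = p + b + y: δQ = √(δp² + δb² + δy²) = √(621 + 92.2 + 100) = 28.5
Q = 561, so δQ/Q = 28.5/561 = 0.0508.

0.0508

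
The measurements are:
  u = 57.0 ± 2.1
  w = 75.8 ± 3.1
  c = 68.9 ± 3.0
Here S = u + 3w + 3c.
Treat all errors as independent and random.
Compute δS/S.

Sums and differences: (δS)² = Σ (cᵢ δxᵢ)².
  (δu)² = 4.41;  (3·δw)² = 86.5;  (3·δc)² = 81.0
δS = √(172) = 13.1
S = 491, so δS/S = 13.1/491 = 0.0267.

0.0267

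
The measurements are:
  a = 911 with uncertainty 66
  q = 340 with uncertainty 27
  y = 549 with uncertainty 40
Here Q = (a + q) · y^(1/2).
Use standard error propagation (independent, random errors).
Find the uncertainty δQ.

Let u = a + q = 1250. δu = √(δa² + δq²) = √(4360 + 729) = 71.3, so δu/u = 0.0570.
Q is then a monomial in u, y:
δQ/Q = √((δu/u)² + (½·δy/y)²) = √(0.00325 + 0.00133) = 0.0676
Q = 29300, so δQ = 0.0676 × 29300 = 1980.

1980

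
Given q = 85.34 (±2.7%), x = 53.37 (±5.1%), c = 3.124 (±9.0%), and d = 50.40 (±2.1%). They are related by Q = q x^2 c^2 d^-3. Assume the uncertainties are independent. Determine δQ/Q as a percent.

21.8%

Q is a product of powers, so relative uncertainties combine in quadrature:
  (1·δq/q)² = (1×0.0270)² = 0.000729;  (2·δx/x)² = (2×0.0510)² = 0.0104;  (2·δc/c)² = (2×0.0900)² = 0.0324;  (-3·δd/d)² = (-3×0.0210)² = 0.00397
δQ/Q = √(0.0475) = 0.218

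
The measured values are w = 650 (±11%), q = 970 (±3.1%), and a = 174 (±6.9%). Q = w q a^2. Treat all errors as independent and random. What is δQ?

Q is a product of powers, so relative uncertainties combine in quadrature:
  (1·δw/w)² = (1×0.110)² = 0.0121;  (1·δq/q)² = (1×0.0310)² = 0.000961;  (2·δa/a)² = (2×0.0690)² = 0.0190
δQ/Q = √(0.0321) = 0.179
Q = 1.91e+10, so δQ = 0.179 × 1.91e+10 = 3.42e+09.

3.42e+09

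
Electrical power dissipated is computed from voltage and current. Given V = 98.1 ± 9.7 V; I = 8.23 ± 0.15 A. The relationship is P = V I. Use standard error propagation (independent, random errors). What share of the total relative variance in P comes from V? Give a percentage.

96.7%

(δP/P)² = (1·δV/V)² + (1·δI/I)²
  V term: (1×0.0989)² = 0.00978
  I term: (1×0.0182)² = 0.000332
Total = 0.0101. Share from V = 0.00978/0.0101 = 0.967.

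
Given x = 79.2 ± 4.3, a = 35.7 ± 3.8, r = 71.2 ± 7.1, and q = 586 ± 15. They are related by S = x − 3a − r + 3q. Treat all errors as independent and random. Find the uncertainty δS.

Sums and differences: (δS)² = Σ (cᵢ δxᵢ)².
  (δx)² = 18.5;  (3·δa)² = 130;  (δr)² = 50.4;  (3·δq)² = 2020
δS = √(2220) = 47.2

47.2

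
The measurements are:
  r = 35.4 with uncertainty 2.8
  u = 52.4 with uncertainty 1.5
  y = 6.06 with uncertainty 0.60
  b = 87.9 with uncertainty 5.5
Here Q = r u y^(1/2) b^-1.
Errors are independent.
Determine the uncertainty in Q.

6.02

Products/powers → add relative errors in quadrature, weighted by exponent:
  (1·δr/r)² = (1×0.0791)² = 0.00626;  (1·δu/u)² = (1×0.0286)² = 0.000819;  (½·δy/y)² = (0.5×0.0990)² = 0.00245;  (-1·δb/b)² = (-1×0.0626)² = 0.00392
δQ/Q = √(0.0134) = 0.116
Q = 51.9, so δQ = 0.116 × 51.9 = 6.02.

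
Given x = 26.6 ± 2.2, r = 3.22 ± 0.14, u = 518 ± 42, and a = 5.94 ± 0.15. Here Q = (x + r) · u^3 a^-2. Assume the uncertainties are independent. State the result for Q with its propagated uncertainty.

Let w = x + r = 29.8. δw = √(δx² + δr²) = √(4.84 + 0.0196) = 2.20, so δw/w = 0.0739.
Q is then a monomial in w, u, a:
δQ/Q = √((δw/w)² + (3·δu/u)² + (-2·δa/a)²) = √(0.00546 + 0.0592 + 0.00255) = 0.259
Q = 1.17e+08, so δQ = 0.259 × 1.17e+08 = 3.04e+07.

(1.17 ± 0.304) × 10^8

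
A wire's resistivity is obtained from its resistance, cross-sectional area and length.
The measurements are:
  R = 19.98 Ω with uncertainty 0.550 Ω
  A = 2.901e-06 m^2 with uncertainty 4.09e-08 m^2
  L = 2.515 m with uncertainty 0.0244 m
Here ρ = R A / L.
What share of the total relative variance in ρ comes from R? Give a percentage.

72.1%

(δρ/ρ)² = (1·δR/R)² + (1·δA/A)² + (-1·δL/L)²
  R term: (1×0.0275)² = 0.000758
  A term: (1×0.0141)² = 0.000199
  L term: (-1×0.00970)² = 9.41e-05
Total = 0.00105. Share from R = 0.000758/0.00105 = 0.721.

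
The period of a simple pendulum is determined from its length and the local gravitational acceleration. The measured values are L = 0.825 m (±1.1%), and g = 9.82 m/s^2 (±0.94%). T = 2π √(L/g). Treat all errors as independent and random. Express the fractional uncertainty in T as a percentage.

Since T is a product/quotient, work with relative uncertainties:
  (½·δL/L)² = (0.5×0.0110)² = 3.03e-05;  (−½·δg/g)² = (-0.5×0.00940)² = 2.21e-05
δT/T = √(5.23e-05) = 0.00723

0.723%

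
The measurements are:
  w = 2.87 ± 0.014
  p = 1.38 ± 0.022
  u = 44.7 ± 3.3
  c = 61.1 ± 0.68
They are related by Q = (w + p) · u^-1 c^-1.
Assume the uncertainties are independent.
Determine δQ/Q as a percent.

Let h = w + p = 4.25. δh = √(δw² + δp²) = √(0.000196 + 0.000484) = 0.0261, so δh/h = 0.00614.
Q is then a monomial in h, u, c:
δQ/Q = √((δh/h)² + (-1·δu/u)² + (-1·δc/c)²) = √(3.76e-05 + 0.00545 + 0.000124) = 0.0749

7.49%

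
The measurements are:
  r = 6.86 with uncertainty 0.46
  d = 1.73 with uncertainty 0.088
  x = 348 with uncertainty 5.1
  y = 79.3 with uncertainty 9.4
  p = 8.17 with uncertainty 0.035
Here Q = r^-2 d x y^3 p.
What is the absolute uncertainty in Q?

2e+07

Since Q is a product/quotient, work with relative uncertainties:
  (-2·δr/r)² = (-2×0.0671)² = 0.0180;  (1·δd/d)² = (1×0.0509)² = 0.00259;  (1·δx/x)² = (1×0.0147)² = 0.000215;  (3·δy/y)² = (3×0.119)² = 0.126;  (1·δp/p)² = (1×0.00428)² = 1.84e-05
δQ/Q = √(0.147) = 0.384
Q = 5.21e+07, so δQ = 0.384 × 5.21e+07 = 2e+07.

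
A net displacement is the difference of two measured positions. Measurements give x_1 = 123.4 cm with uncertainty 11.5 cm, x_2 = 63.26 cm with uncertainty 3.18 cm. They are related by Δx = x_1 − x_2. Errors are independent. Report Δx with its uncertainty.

60.14 ± 11.9 cm

Each term contributes (cᵢ δxᵢ)² to (δΔx)²:
  (δx_1)² = 132;  (δx_2)² = 10.1
δΔx = √(142) = 11.9 cm
Δx = 60.14 cm.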